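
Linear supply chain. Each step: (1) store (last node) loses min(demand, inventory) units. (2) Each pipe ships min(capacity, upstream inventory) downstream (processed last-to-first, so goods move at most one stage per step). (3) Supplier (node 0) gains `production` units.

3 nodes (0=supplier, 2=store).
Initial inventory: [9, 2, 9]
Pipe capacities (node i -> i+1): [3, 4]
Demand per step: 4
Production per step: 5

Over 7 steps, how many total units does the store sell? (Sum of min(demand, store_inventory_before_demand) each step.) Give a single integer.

Answer: 26

Derivation:
Step 1: sold=4 (running total=4) -> [11 3 7]
Step 2: sold=4 (running total=8) -> [13 3 6]
Step 3: sold=4 (running total=12) -> [15 3 5]
Step 4: sold=4 (running total=16) -> [17 3 4]
Step 5: sold=4 (running total=20) -> [19 3 3]
Step 6: sold=3 (running total=23) -> [21 3 3]
Step 7: sold=3 (running total=26) -> [23 3 3]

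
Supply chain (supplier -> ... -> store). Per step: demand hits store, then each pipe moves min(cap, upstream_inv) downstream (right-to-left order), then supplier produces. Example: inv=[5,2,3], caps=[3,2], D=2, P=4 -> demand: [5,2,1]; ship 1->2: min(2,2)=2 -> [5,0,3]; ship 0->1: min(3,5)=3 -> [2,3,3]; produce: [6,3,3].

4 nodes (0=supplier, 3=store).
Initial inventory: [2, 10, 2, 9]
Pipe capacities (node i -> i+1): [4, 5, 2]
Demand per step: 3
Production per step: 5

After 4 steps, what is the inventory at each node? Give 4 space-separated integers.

Step 1: demand=3,sold=3 ship[2->3]=2 ship[1->2]=5 ship[0->1]=2 prod=5 -> inv=[5 7 5 8]
Step 2: demand=3,sold=3 ship[2->3]=2 ship[1->2]=5 ship[0->1]=4 prod=5 -> inv=[6 6 8 7]
Step 3: demand=3,sold=3 ship[2->3]=2 ship[1->2]=5 ship[0->1]=4 prod=5 -> inv=[7 5 11 6]
Step 4: demand=3,sold=3 ship[2->3]=2 ship[1->2]=5 ship[0->1]=4 prod=5 -> inv=[8 4 14 5]

8 4 14 5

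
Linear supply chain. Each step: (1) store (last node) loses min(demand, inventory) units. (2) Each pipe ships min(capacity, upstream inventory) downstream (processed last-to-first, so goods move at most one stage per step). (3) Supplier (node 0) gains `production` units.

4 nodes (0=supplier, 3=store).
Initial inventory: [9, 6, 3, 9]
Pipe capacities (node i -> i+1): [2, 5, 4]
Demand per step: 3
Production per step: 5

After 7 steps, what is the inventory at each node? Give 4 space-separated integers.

Step 1: demand=3,sold=3 ship[2->3]=3 ship[1->2]=5 ship[0->1]=2 prod=5 -> inv=[12 3 5 9]
Step 2: demand=3,sold=3 ship[2->3]=4 ship[1->2]=3 ship[0->1]=2 prod=5 -> inv=[15 2 4 10]
Step 3: demand=3,sold=3 ship[2->3]=4 ship[1->2]=2 ship[0->1]=2 prod=5 -> inv=[18 2 2 11]
Step 4: demand=3,sold=3 ship[2->3]=2 ship[1->2]=2 ship[0->1]=2 prod=5 -> inv=[21 2 2 10]
Step 5: demand=3,sold=3 ship[2->3]=2 ship[1->2]=2 ship[0->1]=2 prod=5 -> inv=[24 2 2 9]
Step 6: demand=3,sold=3 ship[2->3]=2 ship[1->2]=2 ship[0->1]=2 prod=5 -> inv=[27 2 2 8]
Step 7: demand=3,sold=3 ship[2->3]=2 ship[1->2]=2 ship[0->1]=2 prod=5 -> inv=[30 2 2 7]

30 2 2 7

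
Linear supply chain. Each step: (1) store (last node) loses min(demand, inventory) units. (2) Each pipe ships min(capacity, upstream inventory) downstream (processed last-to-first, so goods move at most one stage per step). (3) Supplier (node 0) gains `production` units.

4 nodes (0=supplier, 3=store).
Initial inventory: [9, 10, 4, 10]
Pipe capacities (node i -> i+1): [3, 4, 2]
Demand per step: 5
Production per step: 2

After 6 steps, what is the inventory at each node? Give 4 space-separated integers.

Step 1: demand=5,sold=5 ship[2->3]=2 ship[1->2]=4 ship[0->1]=3 prod=2 -> inv=[8 9 6 7]
Step 2: demand=5,sold=5 ship[2->3]=2 ship[1->2]=4 ship[0->1]=3 prod=2 -> inv=[7 8 8 4]
Step 3: demand=5,sold=4 ship[2->3]=2 ship[1->2]=4 ship[0->1]=3 prod=2 -> inv=[6 7 10 2]
Step 4: demand=5,sold=2 ship[2->3]=2 ship[1->2]=4 ship[0->1]=3 prod=2 -> inv=[5 6 12 2]
Step 5: demand=5,sold=2 ship[2->3]=2 ship[1->2]=4 ship[0->1]=3 prod=2 -> inv=[4 5 14 2]
Step 6: demand=5,sold=2 ship[2->3]=2 ship[1->2]=4 ship[0->1]=3 prod=2 -> inv=[3 4 16 2]

3 4 16 2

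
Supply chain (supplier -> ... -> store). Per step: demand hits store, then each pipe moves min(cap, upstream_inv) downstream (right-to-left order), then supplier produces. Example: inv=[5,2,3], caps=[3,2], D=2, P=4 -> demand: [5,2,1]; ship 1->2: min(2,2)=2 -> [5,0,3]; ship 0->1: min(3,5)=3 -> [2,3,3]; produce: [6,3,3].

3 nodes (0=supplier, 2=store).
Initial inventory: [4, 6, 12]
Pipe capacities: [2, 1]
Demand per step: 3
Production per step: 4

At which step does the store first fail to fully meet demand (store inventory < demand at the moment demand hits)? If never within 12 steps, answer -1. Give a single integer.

Step 1: demand=3,sold=3 ship[1->2]=1 ship[0->1]=2 prod=4 -> [6 7 10]
Step 2: demand=3,sold=3 ship[1->2]=1 ship[0->1]=2 prod=4 -> [8 8 8]
Step 3: demand=3,sold=3 ship[1->2]=1 ship[0->1]=2 prod=4 -> [10 9 6]
Step 4: demand=3,sold=3 ship[1->2]=1 ship[0->1]=2 prod=4 -> [12 10 4]
Step 5: demand=3,sold=3 ship[1->2]=1 ship[0->1]=2 prod=4 -> [14 11 2]
Step 6: demand=3,sold=2 ship[1->2]=1 ship[0->1]=2 prod=4 -> [16 12 1]
Step 7: demand=3,sold=1 ship[1->2]=1 ship[0->1]=2 prod=4 -> [18 13 1]
Step 8: demand=3,sold=1 ship[1->2]=1 ship[0->1]=2 prod=4 -> [20 14 1]
Step 9: demand=3,sold=1 ship[1->2]=1 ship[0->1]=2 prod=4 -> [22 15 1]
Step 10: demand=3,sold=1 ship[1->2]=1 ship[0->1]=2 prod=4 -> [24 16 1]
Step 11: demand=3,sold=1 ship[1->2]=1 ship[0->1]=2 prod=4 -> [26 17 1]
Step 12: demand=3,sold=1 ship[1->2]=1 ship[0->1]=2 prod=4 -> [28 18 1]
First stockout at step 6

6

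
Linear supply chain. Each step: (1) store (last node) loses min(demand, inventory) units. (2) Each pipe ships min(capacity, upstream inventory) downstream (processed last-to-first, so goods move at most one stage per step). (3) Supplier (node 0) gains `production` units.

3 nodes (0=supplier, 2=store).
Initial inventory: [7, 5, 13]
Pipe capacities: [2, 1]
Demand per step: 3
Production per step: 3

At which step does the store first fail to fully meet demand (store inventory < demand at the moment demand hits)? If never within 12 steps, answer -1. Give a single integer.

Step 1: demand=3,sold=3 ship[1->2]=1 ship[0->1]=2 prod=3 -> [8 6 11]
Step 2: demand=3,sold=3 ship[1->2]=1 ship[0->1]=2 prod=3 -> [9 7 9]
Step 3: demand=3,sold=3 ship[1->2]=1 ship[0->1]=2 prod=3 -> [10 8 7]
Step 4: demand=3,sold=3 ship[1->2]=1 ship[0->1]=2 prod=3 -> [11 9 5]
Step 5: demand=3,sold=3 ship[1->2]=1 ship[0->1]=2 prod=3 -> [12 10 3]
Step 6: demand=3,sold=3 ship[1->2]=1 ship[0->1]=2 prod=3 -> [13 11 1]
Step 7: demand=3,sold=1 ship[1->2]=1 ship[0->1]=2 prod=3 -> [14 12 1]
Step 8: demand=3,sold=1 ship[1->2]=1 ship[0->1]=2 prod=3 -> [15 13 1]
Step 9: demand=3,sold=1 ship[1->2]=1 ship[0->1]=2 prod=3 -> [16 14 1]
Step 10: demand=3,sold=1 ship[1->2]=1 ship[0->1]=2 prod=3 -> [17 15 1]
Step 11: demand=3,sold=1 ship[1->2]=1 ship[0->1]=2 prod=3 -> [18 16 1]
Step 12: demand=3,sold=1 ship[1->2]=1 ship[0->1]=2 prod=3 -> [19 17 1]
First stockout at step 7

7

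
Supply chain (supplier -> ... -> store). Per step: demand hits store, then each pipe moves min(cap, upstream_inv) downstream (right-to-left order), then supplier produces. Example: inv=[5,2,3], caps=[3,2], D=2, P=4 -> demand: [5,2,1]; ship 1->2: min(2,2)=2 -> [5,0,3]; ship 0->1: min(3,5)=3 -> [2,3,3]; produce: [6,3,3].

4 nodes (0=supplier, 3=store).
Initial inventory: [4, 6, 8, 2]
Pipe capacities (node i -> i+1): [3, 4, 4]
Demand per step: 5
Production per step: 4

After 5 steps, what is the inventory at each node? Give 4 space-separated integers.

Step 1: demand=5,sold=2 ship[2->3]=4 ship[1->2]=4 ship[0->1]=3 prod=4 -> inv=[5 5 8 4]
Step 2: demand=5,sold=4 ship[2->3]=4 ship[1->2]=4 ship[0->1]=3 prod=4 -> inv=[6 4 8 4]
Step 3: demand=5,sold=4 ship[2->3]=4 ship[1->2]=4 ship[0->1]=3 prod=4 -> inv=[7 3 8 4]
Step 4: demand=5,sold=4 ship[2->3]=4 ship[1->2]=3 ship[0->1]=3 prod=4 -> inv=[8 3 7 4]
Step 5: demand=5,sold=4 ship[2->3]=4 ship[1->2]=3 ship[0->1]=3 prod=4 -> inv=[9 3 6 4]

9 3 6 4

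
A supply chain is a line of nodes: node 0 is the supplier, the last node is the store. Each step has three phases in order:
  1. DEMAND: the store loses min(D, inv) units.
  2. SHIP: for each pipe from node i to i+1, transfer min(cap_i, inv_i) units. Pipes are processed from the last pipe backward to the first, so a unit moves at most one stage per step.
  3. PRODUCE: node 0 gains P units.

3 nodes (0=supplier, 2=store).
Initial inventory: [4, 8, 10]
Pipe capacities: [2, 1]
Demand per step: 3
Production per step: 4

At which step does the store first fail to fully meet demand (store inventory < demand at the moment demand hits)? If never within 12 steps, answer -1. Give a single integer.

Step 1: demand=3,sold=3 ship[1->2]=1 ship[0->1]=2 prod=4 -> [6 9 8]
Step 2: demand=3,sold=3 ship[1->2]=1 ship[0->1]=2 prod=4 -> [8 10 6]
Step 3: demand=3,sold=3 ship[1->2]=1 ship[0->1]=2 prod=4 -> [10 11 4]
Step 4: demand=3,sold=3 ship[1->2]=1 ship[0->1]=2 prod=4 -> [12 12 2]
Step 5: demand=3,sold=2 ship[1->2]=1 ship[0->1]=2 prod=4 -> [14 13 1]
Step 6: demand=3,sold=1 ship[1->2]=1 ship[0->1]=2 prod=4 -> [16 14 1]
Step 7: demand=3,sold=1 ship[1->2]=1 ship[0->1]=2 prod=4 -> [18 15 1]
Step 8: demand=3,sold=1 ship[1->2]=1 ship[0->1]=2 prod=4 -> [20 16 1]
Step 9: demand=3,sold=1 ship[1->2]=1 ship[0->1]=2 prod=4 -> [22 17 1]
Step 10: demand=3,sold=1 ship[1->2]=1 ship[0->1]=2 prod=4 -> [24 18 1]
Step 11: demand=3,sold=1 ship[1->2]=1 ship[0->1]=2 prod=4 -> [26 19 1]
Step 12: demand=3,sold=1 ship[1->2]=1 ship[0->1]=2 prod=4 -> [28 20 1]
First stockout at step 5

5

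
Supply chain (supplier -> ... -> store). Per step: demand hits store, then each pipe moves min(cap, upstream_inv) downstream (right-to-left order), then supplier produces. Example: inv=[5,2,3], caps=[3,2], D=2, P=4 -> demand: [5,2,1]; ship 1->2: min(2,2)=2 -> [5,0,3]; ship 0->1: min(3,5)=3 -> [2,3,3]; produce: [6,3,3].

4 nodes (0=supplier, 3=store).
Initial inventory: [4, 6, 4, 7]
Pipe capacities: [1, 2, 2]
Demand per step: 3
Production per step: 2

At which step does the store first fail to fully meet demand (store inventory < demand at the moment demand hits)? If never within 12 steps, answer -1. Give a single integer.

Step 1: demand=3,sold=3 ship[2->3]=2 ship[1->2]=2 ship[0->1]=1 prod=2 -> [5 5 4 6]
Step 2: demand=3,sold=3 ship[2->3]=2 ship[1->2]=2 ship[0->1]=1 prod=2 -> [6 4 4 5]
Step 3: demand=3,sold=3 ship[2->3]=2 ship[1->2]=2 ship[0->1]=1 prod=2 -> [7 3 4 4]
Step 4: demand=3,sold=3 ship[2->3]=2 ship[1->2]=2 ship[0->1]=1 prod=2 -> [8 2 4 3]
Step 5: demand=3,sold=3 ship[2->3]=2 ship[1->2]=2 ship[0->1]=1 prod=2 -> [9 1 4 2]
Step 6: demand=3,sold=2 ship[2->3]=2 ship[1->2]=1 ship[0->1]=1 prod=2 -> [10 1 3 2]
Step 7: demand=3,sold=2 ship[2->3]=2 ship[1->2]=1 ship[0->1]=1 prod=2 -> [11 1 2 2]
Step 8: demand=3,sold=2 ship[2->3]=2 ship[1->2]=1 ship[0->1]=1 prod=2 -> [12 1 1 2]
Step 9: demand=3,sold=2 ship[2->3]=1 ship[1->2]=1 ship[0->1]=1 prod=2 -> [13 1 1 1]
Step 10: demand=3,sold=1 ship[2->3]=1 ship[1->2]=1 ship[0->1]=1 prod=2 -> [14 1 1 1]
Step 11: demand=3,sold=1 ship[2->3]=1 ship[1->2]=1 ship[0->1]=1 prod=2 -> [15 1 1 1]
Step 12: demand=3,sold=1 ship[2->3]=1 ship[1->2]=1 ship[0->1]=1 prod=2 -> [16 1 1 1]
First stockout at step 6

6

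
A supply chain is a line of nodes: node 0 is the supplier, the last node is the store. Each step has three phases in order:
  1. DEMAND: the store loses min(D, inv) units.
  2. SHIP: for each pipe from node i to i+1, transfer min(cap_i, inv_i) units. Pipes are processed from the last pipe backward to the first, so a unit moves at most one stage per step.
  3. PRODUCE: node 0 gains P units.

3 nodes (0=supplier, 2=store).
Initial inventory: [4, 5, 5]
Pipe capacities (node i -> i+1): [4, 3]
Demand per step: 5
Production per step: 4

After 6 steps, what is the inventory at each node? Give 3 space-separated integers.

Step 1: demand=5,sold=5 ship[1->2]=3 ship[0->1]=4 prod=4 -> inv=[4 6 3]
Step 2: demand=5,sold=3 ship[1->2]=3 ship[0->1]=4 prod=4 -> inv=[4 7 3]
Step 3: demand=5,sold=3 ship[1->2]=3 ship[0->1]=4 prod=4 -> inv=[4 8 3]
Step 4: demand=5,sold=3 ship[1->2]=3 ship[0->1]=4 prod=4 -> inv=[4 9 3]
Step 5: demand=5,sold=3 ship[1->2]=3 ship[0->1]=4 prod=4 -> inv=[4 10 3]
Step 6: demand=5,sold=3 ship[1->2]=3 ship[0->1]=4 prod=4 -> inv=[4 11 3]

4 11 3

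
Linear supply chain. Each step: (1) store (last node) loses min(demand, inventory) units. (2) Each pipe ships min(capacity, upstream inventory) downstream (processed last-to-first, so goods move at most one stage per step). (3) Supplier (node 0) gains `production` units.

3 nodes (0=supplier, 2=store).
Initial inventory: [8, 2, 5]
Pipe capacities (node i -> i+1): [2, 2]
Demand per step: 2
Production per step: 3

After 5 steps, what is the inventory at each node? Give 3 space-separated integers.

Step 1: demand=2,sold=2 ship[1->2]=2 ship[0->1]=2 prod=3 -> inv=[9 2 5]
Step 2: demand=2,sold=2 ship[1->2]=2 ship[0->1]=2 prod=3 -> inv=[10 2 5]
Step 3: demand=2,sold=2 ship[1->2]=2 ship[0->1]=2 prod=3 -> inv=[11 2 5]
Step 4: demand=2,sold=2 ship[1->2]=2 ship[0->1]=2 prod=3 -> inv=[12 2 5]
Step 5: demand=2,sold=2 ship[1->2]=2 ship[0->1]=2 prod=3 -> inv=[13 2 5]

13 2 5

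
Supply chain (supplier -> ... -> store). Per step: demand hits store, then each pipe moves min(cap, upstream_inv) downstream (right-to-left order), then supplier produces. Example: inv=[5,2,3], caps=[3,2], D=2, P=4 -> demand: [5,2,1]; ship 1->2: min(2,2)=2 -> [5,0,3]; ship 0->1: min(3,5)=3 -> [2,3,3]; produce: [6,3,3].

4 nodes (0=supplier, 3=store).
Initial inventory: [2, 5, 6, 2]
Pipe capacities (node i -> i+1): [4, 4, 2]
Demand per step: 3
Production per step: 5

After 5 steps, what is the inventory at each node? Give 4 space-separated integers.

Step 1: demand=3,sold=2 ship[2->3]=2 ship[1->2]=4 ship[0->1]=2 prod=5 -> inv=[5 3 8 2]
Step 2: demand=3,sold=2 ship[2->3]=2 ship[1->2]=3 ship[0->1]=4 prod=5 -> inv=[6 4 9 2]
Step 3: demand=3,sold=2 ship[2->3]=2 ship[1->2]=4 ship[0->1]=4 prod=5 -> inv=[7 4 11 2]
Step 4: demand=3,sold=2 ship[2->3]=2 ship[1->2]=4 ship[0->1]=4 prod=5 -> inv=[8 4 13 2]
Step 5: demand=3,sold=2 ship[2->3]=2 ship[1->2]=4 ship[0->1]=4 prod=5 -> inv=[9 4 15 2]

9 4 15 2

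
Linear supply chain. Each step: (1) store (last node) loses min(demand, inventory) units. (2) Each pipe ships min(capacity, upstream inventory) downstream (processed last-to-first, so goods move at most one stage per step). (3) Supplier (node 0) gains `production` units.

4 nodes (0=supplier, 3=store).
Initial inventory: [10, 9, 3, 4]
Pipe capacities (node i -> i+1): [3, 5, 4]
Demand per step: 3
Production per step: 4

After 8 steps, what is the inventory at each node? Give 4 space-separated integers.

Step 1: demand=3,sold=3 ship[2->3]=3 ship[1->2]=5 ship[0->1]=3 prod=4 -> inv=[11 7 5 4]
Step 2: demand=3,sold=3 ship[2->3]=4 ship[1->2]=5 ship[0->1]=3 prod=4 -> inv=[12 5 6 5]
Step 3: demand=3,sold=3 ship[2->3]=4 ship[1->2]=5 ship[0->1]=3 prod=4 -> inv=[13 3 7 6]
Step 4: demand=3,sold=3 ship[2->3]=4 ship[1->2]=3 ship[0->1]=3 prod=4 -> inv=[14 3 6 7]
Step 5: demand=3,sold=3 ship[2->3]=4 ship[1->2]=3 ship[0->1]=3 prod=4 -> inv=[15 3 5 8]
Step 6: demand=3,sold=3 ship[2->3]=4 ship[1->2]=3 ship[0->1]=3 prod=4 -> inv=[16 3 4 9]
Step 7: demand=3,sold=3 ship[2->3]=4 ship[1->2]=3 ship[0->1]=3 prod=4 -> inv=[17 3 3 10]
Step 8: demand=3,sold=3 ship[2->3]=3 ship[1->2]=3 ship[0->1]=3 prod=4 -> inv=[18 3 3 10]

18 3 3 10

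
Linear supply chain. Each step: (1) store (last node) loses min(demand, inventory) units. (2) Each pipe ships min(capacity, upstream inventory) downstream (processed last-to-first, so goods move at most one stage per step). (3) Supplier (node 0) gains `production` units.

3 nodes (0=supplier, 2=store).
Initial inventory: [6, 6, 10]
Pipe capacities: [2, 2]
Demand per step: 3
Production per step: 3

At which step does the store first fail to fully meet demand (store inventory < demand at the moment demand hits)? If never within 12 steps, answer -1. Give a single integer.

Step 1: demand=3,sold=3 ship[1->2]=2 ship[0->1]=2 prod=3 -> [7 6 9]
Step 2: demand=3,sold=3 ship[1->2]=2 ship[0->1]=2 prod=3 -> [8 6 8]
Step 3: demand=3,sold=3 ship[1->2]=2 ship[0->1]=2 prod=3 -> [9 6 7]
Step 4: demand=3,sold=3 ship[1->2]=2 ship[0->1]=2 prod=3 -> [10 6 6]
Step 5: demand=3,sold=3 ship[1->2]=2 ship[0->1]=2 prod=3 -> [11 6 5]
Step 6: demand=3,sold=3 ship[1->2]=2 ship[0->1]=2 prod=3 -> [12 6 4]
Step 7: demand=3,sold=3 ship[1->2]=2 ship[0->1]=2 prod=3 -> [13 6 3]
Step 8: demand=3,sold=3 ship[1->2]=2 ship[0->1]=2 prod=3 -> [14 6 2]
Step 9: demand=3,sold=2 ship[1->2]=2 ship[0->1]=2 prod=3 -> [15 6 2]
Step 10: demand=3,sold=2 ship[1->2]=2 ship[0->1]=2 prod=3 -> [16 6 2]
Step 11: demand=3,sold=2 ship[1->2]=2 ship[0->1]=2 prod=3 -> [17 6 2]
Step 12: demand=3,sold=2 ship[1->2]=2 ship[0->1]=2 prod=3 -> [18 6 2]
First stockout at step 9

9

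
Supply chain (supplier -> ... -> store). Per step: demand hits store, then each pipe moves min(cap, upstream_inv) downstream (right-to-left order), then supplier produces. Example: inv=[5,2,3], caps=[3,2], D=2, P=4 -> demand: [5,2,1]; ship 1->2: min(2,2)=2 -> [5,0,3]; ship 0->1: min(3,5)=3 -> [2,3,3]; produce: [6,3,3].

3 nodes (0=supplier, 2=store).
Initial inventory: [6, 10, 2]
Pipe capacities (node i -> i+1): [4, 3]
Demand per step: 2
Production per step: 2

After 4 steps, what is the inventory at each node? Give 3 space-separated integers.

Step 1: demand=2,sold=2 ship[1->2]=3 ship[0->1]=4 prod=2 -> inv=[4 11 3]
Step 2: demand=2,sold=2 ship[1->2]=3 ship[0->1]=4 prod=2 -> inv=[2 12 4]
Step 3: demand=2,sold=2 ship[1->2]=3 ship[0->1]=2 prod=2 -> inv=[2 11 5]
Step 4: demand=2,sold=2 ship[1->2]=3 ship[0->1]=2 prod=2 -> inv=[2 10 6]

2 10 6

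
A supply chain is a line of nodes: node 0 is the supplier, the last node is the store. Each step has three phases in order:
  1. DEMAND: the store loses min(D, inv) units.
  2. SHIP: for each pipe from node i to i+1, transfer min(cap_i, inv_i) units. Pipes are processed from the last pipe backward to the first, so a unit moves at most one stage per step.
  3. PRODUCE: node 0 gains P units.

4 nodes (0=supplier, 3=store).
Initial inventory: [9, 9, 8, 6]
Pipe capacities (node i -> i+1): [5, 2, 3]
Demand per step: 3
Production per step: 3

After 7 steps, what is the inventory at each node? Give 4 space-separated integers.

Step 1: demand=3,sold=3 ship[2->3]=3 ship[1->2]=2 ship[0->1]=5 prod=3 -> inv=[7 12 7 6]
Step 2: demand=3,sold=3 ship[2->3]=3 ship[1->2]=2 ship[0->1]=5 prod=3 -> inv=[5 15 6 6]
Step 3: demand=3,sold=3 ship[2->3]=3 ship[1->2]=2 ship[0->1]=5 prod=3 -> inv=[3 18 5 6]
Step 4: demand=3,sold=3 ship[2->3]=3 ship[1->2]=2 ship[0->1]=3 prod=3 -> inv=[3 19 4 6]
Step 5: demand=3,sold=3 ship[2->3]=3 ship[1->2]=2 ship[0->1]=3 prod=3 -> inv=[3 20 3 6]
Step 6: demand=3,sold=3 ship[2->3]=3 ship[1->2]=2 ship[0->1]=3 prod=3 -> inv=[3 21 2 6]
Step 7: demand=3,sold=3 ship[2->3]=2 ship[1->2]=2 ship[0->1]=3 prod=3 -> inv=[3 22 2 5]

3 22 2 5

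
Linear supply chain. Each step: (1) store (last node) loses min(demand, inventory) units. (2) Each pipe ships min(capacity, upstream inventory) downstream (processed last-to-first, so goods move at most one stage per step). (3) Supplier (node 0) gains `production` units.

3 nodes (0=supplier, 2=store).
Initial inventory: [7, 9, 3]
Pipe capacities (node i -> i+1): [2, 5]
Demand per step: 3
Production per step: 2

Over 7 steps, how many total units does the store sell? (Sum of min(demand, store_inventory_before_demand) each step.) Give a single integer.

Answer: 21

Derivation:
Step 1: sold=3 (running total=3) -> [7 6 5]
Step 2: sold=3 (running total=6) -> [7 3 7]
Step 3: sold=3 (running total=9) -> [7 2 7]
Step 4: sold=3 (running total=12) -> [7 2 6]
Step 5: sold=3 (running total=15) -> [7 2 5]
Step 6: sold=3 (running total=18) -> [7 2 4]
Step 7: sold=3 (running total=21) -> [7 2 3]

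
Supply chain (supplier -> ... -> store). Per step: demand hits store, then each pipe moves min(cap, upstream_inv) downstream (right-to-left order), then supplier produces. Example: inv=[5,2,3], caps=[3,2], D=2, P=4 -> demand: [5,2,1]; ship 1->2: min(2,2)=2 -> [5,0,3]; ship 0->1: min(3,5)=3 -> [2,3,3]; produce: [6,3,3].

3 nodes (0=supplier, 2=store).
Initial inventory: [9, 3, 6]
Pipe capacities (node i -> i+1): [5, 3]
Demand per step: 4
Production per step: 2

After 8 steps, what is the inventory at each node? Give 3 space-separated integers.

Step 1: demand=4,sold=4 ship[1->2]=3 ship[0->1]=5 prod=2 -> inv=[6 5 5]
Step 2: demand=4,sold=4 ship[1->2]=3 ship[0->1]=5 prod=2 -> inv=[3 7 4]
Step 3: demand=4,sold=4 ship[1->2]=3 ship[0->1]=3 prod=2 -> inv=[2 7 3]
Step 4: demand=4,sold=3 ship[1->2]=3 ship[0->1]=2 prod=2 -> inv=[2 6 3]
Step 5: demand=4,sold=3 ship[1->2]=3 ship[0->1]=2 prod=2 -> inv=[2 5 3]
Step 6: demand=4,sold=3 ship[1->2]=3 ship[0->1]=2 prod=2 -> inv=[2 4 3]
Step 7: demand=4,sold=3 ship[1->2]=3 ship[0->1]=2 prod=2 -> inv=[2 3 3]
Step 8: demand=4,sold=3 ship[1->2]=3 ship[0->1]=2 prod=2 -> inv=[2 2 3]

2 2 3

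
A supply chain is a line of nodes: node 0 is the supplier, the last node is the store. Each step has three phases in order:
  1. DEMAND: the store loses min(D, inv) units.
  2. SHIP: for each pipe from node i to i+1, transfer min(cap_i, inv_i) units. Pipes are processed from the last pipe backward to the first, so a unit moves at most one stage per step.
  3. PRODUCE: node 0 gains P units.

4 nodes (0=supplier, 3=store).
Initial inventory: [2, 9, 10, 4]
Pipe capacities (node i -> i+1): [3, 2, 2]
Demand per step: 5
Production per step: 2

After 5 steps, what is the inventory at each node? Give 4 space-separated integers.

Step 1: demand=5,sold=4 ship[2->3]=2 ship[1->2]=2 ship[0->1]=2 prod=2 -> inv=[2 9 10 2]
Step 2: demand=5,sold=2 ship[2->3]=2 ship[1->2]=2 ship[0->1]=2 prod=2 -> inv=[2 9 10 2]
Step 3: demand=5,sold=2 ship[2->3]=2 ship[1->2]=2 ship[0->1]=2 prod=2 -> inv=[2 9 10 2]
Step 4: demand=5,sold=2 ship[2->3]=2 ship[1->2]=2 ship[0->1]=2 prod=2 -> inv=[2 9 10 2]
Step 5: demand=5,sold=2 ship[2->3]=2 ship[1->2]=2 ship[0->1]=2 prod=2 -> inv=[2 9 10 2]

2 9 10 2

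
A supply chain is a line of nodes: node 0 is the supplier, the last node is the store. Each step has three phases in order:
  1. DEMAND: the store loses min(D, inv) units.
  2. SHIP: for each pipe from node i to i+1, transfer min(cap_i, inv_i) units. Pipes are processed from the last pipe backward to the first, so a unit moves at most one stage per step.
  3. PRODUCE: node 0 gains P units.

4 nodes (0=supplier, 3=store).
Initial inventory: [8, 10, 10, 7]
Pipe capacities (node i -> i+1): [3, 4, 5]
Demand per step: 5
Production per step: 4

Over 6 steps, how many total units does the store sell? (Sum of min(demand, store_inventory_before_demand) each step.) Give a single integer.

Step 1: sold=5 (running total=5) -> [9 9 9 7]
Step 2: sold=5 (running total=10) -> [10 8 8 7]
Step 3: sold=5 (running total=15) -> [11 7 7 7]
Step 4: sold=5 (running total=20) -> [12 6 6 7]
Step 5: sold=5 (running total=25) -> [13 5 5 7]
Step 6: sold=5 (running total=30) -> [14 4 4 7]

Answer: 30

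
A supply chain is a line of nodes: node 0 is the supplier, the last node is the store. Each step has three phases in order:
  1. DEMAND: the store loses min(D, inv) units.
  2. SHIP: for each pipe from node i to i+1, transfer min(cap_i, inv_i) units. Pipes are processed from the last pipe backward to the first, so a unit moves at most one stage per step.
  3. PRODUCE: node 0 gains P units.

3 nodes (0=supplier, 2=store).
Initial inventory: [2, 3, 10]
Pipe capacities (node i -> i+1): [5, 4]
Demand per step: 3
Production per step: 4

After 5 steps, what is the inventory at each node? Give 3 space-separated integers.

Step 1: demand=3,sold=3 ship[1->2]=3 ship[0->1]=2 prod=4 -> inv=[4 2 10]
Step 2: demand=3,sold=3 ship[1->2]=2 ship[0->1]=4 prod=4 -> inv=[4 4 9]
Step 3: demand=3,sold=3 ship[1->2]=4 ship[0->1]=4 prod=4 -> inv=[4 4 10]
Step 4: demand=3,sold=3 ship[1->2]=4 ship[0->1]=4 prod=4 -> inv=[4 4 11]
Step 5: demand=3,sold=3 ship[1->2]=4 ship[0->1]=4 prod=4 -> inv=[4 4 12]

4 4 12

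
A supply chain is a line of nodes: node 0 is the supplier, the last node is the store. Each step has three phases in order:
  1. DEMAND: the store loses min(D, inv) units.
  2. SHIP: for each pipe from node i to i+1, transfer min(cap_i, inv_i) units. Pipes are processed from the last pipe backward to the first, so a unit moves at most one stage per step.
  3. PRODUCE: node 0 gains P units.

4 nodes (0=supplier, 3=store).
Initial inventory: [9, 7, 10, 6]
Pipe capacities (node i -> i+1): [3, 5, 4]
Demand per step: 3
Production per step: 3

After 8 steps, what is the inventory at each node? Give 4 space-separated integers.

Step 1: demand=3,sold=3 ship[2->3]=4 ship[1->2]=5 ship[0->1]=3 prod=3 -> inv=[9 5 11 7]
Step 2: demand=3,sold=3 ship[2->3]=4 ship[1->2]=5 ship[0->1]=3 prod=3 -> inv=[9 3 12 8]
Step 3: demand=3,sold=3 ship[2->3]=4 ship[1->2]=3 ship[0->1]=3 prod=3 -> inv=[9 3 11 9]
Step 4: demand=3,sold=3 ship[2->3]=4 ship[1->2]=3 ship[0->1]=3 prod=3 -> inv=[9 3 10 10]
Step 5: demand=3,sold=3 ship[2->3]=4 ship[1->2]=3 ship[0->1]=3 prod=3 -> inv=[9 3 9 11]
Step 6: demand=3,sold=3 ship[2->3]=4 ship[1->2]=3 ship[0->1]=3 prod=3 -> inv=[9 3 8 12]
Step 7: demand=3,sold=3 ship[2->3]=4 ship[1->2]=3 ship[0->1]=3 prod=3 -> inv=[9 3 7 13]
Step 8: demand=3,sold=3 ship[2->3]=4 ship[1->2]=3 ship[0->1]=3 prod=3 -> inv=[9 3 6 14]

9 3 6 14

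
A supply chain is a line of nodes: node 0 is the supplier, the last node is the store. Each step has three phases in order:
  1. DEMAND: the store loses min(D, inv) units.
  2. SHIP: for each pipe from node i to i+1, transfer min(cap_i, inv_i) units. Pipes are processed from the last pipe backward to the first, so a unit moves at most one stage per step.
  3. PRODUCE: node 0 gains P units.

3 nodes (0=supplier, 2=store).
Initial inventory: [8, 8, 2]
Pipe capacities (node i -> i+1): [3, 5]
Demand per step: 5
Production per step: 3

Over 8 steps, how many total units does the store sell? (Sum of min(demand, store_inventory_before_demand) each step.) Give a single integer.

Step 1: sold=2 (running total=2) -> [8 6 5]
Step 2: sold=5 (running total=7) -> [8 4 5]
Step 3: sold=5 (running total=12) -> [8 3 4]
Step 4: sold=4 (running total=16) -> [8 3 3]
Step 5: sold=3 (running total=19) -> [8 3 3]
Step 6: sold=3 (running total=22) -> [8 3 3]
Step 7: sold=3 (running total=25) -> [8 3 3]
Step 8: sold=3 (running total=28) -> [8 3 3]

Answer: 28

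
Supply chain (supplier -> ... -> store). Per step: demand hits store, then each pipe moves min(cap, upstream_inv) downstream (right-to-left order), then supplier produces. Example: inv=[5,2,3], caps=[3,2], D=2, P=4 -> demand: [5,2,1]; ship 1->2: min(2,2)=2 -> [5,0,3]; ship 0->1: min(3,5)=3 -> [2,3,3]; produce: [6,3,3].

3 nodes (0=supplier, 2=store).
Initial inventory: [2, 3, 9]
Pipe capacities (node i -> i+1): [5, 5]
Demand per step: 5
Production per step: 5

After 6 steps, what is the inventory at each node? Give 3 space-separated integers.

Step 1: demand=5,sold=5 ship[1->2]=3 ship[0->1]=2 prod=5 -> inv=[5 2 7]
Step 2: demand=5,sold=5 ship[1->2]=2 ship[0->1]=5 prod=5 -> inv=[5 5 4]
Step 3: demand=5,sold=4 ship[1->2]=5 ship[0->1]=5 prod=5 -> inv=[5 5 5]
Step 4: demand=5,sold=5 ship[1->2]=5 ship[0->1]=5 prod=5 -> inv=[5 5 5]
Step 5: demand=5,sold=5 ship[1->2]=5 ship[0->1]=5 prod=5 -> inv=[5 5 5]
Step 6: demand=5,sold=5 ship[1->2]=5 ship[0->1]=5 prod=5 -> inv=[5 5 5]

5 5 5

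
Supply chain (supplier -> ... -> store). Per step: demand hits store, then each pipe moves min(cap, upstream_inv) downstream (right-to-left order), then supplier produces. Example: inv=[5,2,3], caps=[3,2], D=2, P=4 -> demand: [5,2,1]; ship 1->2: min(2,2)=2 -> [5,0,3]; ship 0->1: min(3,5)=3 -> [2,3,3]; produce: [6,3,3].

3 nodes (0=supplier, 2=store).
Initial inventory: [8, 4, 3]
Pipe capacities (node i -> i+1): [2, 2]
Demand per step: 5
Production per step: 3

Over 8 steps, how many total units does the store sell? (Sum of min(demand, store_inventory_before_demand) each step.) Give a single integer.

Answer: 17

Derivation:
Step 1: sold=3 (running total=3) -> [9 4 2]
Step 2: sold=2 (running total=5) -> [10 4 2]
Step 3: sold=2 (running total=7) -> [11 4 2]
Step 4: sold=2 (running total=9) -> [12 4 2]
Step 5: sold=2 (running total=11) -> [13 4 2]
Step 6: sold=2 (running total=13) -> [14 4 2]
Step 7: sold=2 (running total=15) -> [15 4 2]
Step 8: sold=2 (running total=17) -> [16 4 2]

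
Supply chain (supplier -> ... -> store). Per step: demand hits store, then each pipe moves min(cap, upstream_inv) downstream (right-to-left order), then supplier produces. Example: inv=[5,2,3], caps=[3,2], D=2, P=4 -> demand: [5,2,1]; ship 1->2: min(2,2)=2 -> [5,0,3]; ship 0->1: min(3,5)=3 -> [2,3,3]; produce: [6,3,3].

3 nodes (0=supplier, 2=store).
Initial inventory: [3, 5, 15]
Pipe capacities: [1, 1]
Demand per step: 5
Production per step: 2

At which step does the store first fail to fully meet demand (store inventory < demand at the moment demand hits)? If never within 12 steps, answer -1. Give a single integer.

Step 1: demand=5,sold=5 ship[1->2]=1 ship[0->1]=1 prod=2 -> [4 5 11]
Step 2: demand=5,sold=5 ship[1->2]=1 ship[0->1]=1 prod=2 -> [5 5 7]
Step 3: demand=5,sold=5 ship[1->2]=1 ship[0->1]=1 prod=2 -> [6 5 3]
Step 4: demand=5,sold=3 ship[1->2]=1 ship[0->1]=1 prod=2 -> [7 5 1]
Step 5: demand=5,sold=1 ship[1->2]=1 ship[0->1]=1 prod=2 -> [8 5 1]
Step 6: demand=5,sold=1 ship[1->2]=1 ship[0->1]=1 prod=2 -> [9 5 1]
Step 7: demand=5,sold=1 ship[1->2]=1 ship[0->1]=1 prod=2 -> [10 5 1]
Step 8: demand=5,sold=1 ship[1->2]=1 ship[0->1]=1 prod=2 -> [11 5 1]
Step 9: demand=5,sold=1 ship[1->2]=1 ship[0->1]=1 prod=2 -> [12 5 1]
Step 10: demand=5,sold=1 ship[1->2]=1 ship[0->1]=1 prod=2 -> [13 5 1]
Step 11: demand=5,sold=1 ship[1->2]=1 ship[0->1]=1 prod=2 -> [14 5 1]
Step 12: demand=5,sold=1 ship[1->2]=1 ship[0->1]=1 prod=2 -> [15 5 1]
First stockout at step 4

4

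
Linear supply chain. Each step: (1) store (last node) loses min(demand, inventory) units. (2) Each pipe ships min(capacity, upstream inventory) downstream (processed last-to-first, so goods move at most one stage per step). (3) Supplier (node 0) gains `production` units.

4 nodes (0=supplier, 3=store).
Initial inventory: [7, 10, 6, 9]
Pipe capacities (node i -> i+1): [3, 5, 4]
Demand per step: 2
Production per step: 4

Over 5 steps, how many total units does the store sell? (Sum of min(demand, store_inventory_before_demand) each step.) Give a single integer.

Step 1: sold=2 (running total=2) -> [8 8 7 11]
Step 2: sold=2 (running total=4) -> [9 6 8 13]
Step 3: sold=2 (running total=6) -> [10 4 9 15]
Step 4: sold=2 (running total=8) -> [11 3 9 17]
Step 5: sold=2 (running total=10) -> [12 3 8 19]

Answer: 10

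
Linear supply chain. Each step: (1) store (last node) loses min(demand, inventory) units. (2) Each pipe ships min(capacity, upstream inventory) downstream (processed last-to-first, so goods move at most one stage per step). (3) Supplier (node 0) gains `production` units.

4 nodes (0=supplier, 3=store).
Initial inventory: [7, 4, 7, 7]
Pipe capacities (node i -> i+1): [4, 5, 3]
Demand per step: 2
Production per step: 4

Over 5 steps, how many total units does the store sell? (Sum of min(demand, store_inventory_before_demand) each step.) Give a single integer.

Step 1: sold=2 (running total=2) -> [7 4 8 8]
Step 2: sold=2 (running total=4) -> [7 4 9 9]
Step 3: sold=2 (running total=6) -> [7 4 10 10]
Step 4: sold=2 (running total=8) -> [7 4 11 11]
Step 5: sold=2 (running total=10) -> [7 4 12 12]

Answer: 10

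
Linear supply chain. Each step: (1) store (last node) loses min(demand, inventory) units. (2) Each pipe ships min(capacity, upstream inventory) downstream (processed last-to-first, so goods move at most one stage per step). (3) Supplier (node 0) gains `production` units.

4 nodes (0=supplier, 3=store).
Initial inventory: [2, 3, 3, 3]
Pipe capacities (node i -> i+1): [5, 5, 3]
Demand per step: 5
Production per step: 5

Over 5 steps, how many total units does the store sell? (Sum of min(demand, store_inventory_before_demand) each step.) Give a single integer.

Answer: 14

Derivation:
Step 1: sold=3 (running total=3) -> [5 2 3 3]
Step 2: sold=3 (running total=6) -> [5 5 2 3]
Step 3: sold=3 (running total=9) -> [5 5 5 2]
Step 4: sold=2 (running total=11) -> [5 5 7 3]
Step 5: sold=3 (running total=14) -> [5 5 9 3]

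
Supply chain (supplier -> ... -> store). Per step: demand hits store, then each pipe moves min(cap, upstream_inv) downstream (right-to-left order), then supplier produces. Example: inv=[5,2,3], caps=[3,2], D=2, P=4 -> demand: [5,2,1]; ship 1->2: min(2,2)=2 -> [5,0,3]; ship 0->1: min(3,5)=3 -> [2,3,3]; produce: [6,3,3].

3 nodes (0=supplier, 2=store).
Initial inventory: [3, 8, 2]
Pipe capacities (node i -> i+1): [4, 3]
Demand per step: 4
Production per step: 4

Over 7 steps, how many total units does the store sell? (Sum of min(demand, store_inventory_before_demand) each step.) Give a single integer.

Step 1: sold=2 (running total=2) -> [4 8 3]
Step 2: sold=3 (running total=5) -> [4 9 3]
Step 3: sold=3 (running total=8) -> [4 10 3]
Step 4: sold=3 (running total=11) -> [4 11 3]
Step 5: sold=3 (running total=14) -> [4 12 3]
Step 6: sold=3 (running total=17) -> [4 13 3]
Step 7: sold=3 (running total=20) -> [4 14 3]

Answer: 20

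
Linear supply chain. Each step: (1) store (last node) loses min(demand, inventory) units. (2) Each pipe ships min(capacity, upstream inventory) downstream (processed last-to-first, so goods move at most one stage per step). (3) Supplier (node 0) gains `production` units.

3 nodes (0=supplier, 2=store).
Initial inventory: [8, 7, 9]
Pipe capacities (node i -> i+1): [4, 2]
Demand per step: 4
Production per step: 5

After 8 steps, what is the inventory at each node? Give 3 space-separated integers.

Step 1: demand=4,sold=4 ship[1->2]=2 ship[0->1]=4 prod=5 -> inv=[9 9 7]
Step 2: demand=4,sold=4 ship[1->2]=2 ship[0->1]=4 prod=5 -> inv=[10 11 5]
Step 3: demand=4,sold=4 ship[1->2]=2 ship[0->1]=4 prod=5 -> inv=[11 13 3]
Step 4: demand=4,sold=3 ship[1->2]=2 ship[0->1]=4 prod=5 -> inv=[12 15 2]
Step 5: demand=4,sold=2 ship[1->2]=2 ship[0->1]=4 prod=5 -> inv=[13 17 2]
Step 6: demand=4,sold=2 ship[1->2]=2 ship[0->1]=4 prod=5 -> inv=[14 19 2]
Step 7: demand=4,sold=2 ship[1->2]=2 ship[0->1]=4 prod=5 -> inv=[15 21 2]
Step 8: demand=4,sold=2 ship[1->2]=2 ship[0->1]=4 prod=5 -> inv=[16 23 2]

16 23 2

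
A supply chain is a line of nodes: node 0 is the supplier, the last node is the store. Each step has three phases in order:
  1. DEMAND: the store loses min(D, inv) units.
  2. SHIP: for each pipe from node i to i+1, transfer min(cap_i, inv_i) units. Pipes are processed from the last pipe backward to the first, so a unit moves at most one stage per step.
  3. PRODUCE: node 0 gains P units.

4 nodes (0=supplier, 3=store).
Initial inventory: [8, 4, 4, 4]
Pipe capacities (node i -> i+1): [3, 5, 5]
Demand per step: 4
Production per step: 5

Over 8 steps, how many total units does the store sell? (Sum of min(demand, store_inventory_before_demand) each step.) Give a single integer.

Answer: 27

Derivation:
Step 1: sold=4 (running total=4) -> [10 3 4 4]
Step 2: sold=4 (running total=8) -> [12 3 3 4]
Step 3: sold=4 (running total=12) -> [14 3 3 3]
Step 4: sold=3 (running total=15) -> [16 3 3 3]
Step 5: sold=3 (running total=18) -> [18 3 3 3]
Step 6: sold=3 (running total=21) -> [20 3 3 3]
Step 7: sold=3 (running total=24) -> [22 3 3 3]
Step 8: sold=3 (running total=27) -> [24 3 3 3]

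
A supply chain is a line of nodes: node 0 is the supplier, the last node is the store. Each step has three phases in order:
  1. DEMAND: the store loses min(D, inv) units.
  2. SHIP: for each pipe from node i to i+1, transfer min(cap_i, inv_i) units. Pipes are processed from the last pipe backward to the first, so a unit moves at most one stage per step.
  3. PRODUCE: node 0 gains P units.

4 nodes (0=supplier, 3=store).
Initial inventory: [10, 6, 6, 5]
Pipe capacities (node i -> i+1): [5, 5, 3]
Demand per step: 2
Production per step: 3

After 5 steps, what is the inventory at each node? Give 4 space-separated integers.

Step 1: demand=2,sold=2 ship[2->3]=3 ship[1->2]=5 ship[0->1]=5 prod=3 -> inv=[8 6 8 6]
Step 2: demand=2,sold=2 ship[2->3]=3 ship[1->2]=5 ship[0->1]=5 prod=3 -> inv=[6 6 10 7]
Step 3: demand=2,sold=2 ship[2->3]=3 ship[1->2]=5 ship[0->1]=5 prod=3 -> inv=[4 6 12 8]
Step 4: demand=2,sold=2 ship[2->3]=3 ship[1->2]=5 ship[0->1]=4 prod=3 -> inv=[3 5 14 9]
Step 5: demand=2,sold=2 ship[2->3]=3 ship[1->2]=5 ship[0->1]=3 prod=3 -> inv=[3 3 16 10]

3 3 16 10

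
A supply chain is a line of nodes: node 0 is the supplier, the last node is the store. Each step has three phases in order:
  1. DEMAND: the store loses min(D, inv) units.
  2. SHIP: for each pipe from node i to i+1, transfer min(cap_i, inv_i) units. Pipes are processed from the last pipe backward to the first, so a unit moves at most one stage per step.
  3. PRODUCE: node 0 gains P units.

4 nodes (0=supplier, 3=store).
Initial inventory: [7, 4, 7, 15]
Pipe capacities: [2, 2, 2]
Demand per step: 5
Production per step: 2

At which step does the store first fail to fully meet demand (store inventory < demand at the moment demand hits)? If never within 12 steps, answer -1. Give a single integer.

Step 1: demand=5,sold=5 ship[2->3]=2 ship[1->2]=2 ship[0->1]=2 prod=2 -> [7 4 7 12]
Step 2: demand=5,sold=5 ship[2->3]=2 ship[1->2]=2 ship[0->1]=2 prod=2 -> [7 4 7 9]
Step 3: demand=5,sold=5 ship[2->3]=2 ship[1->2]=2 ship[0->1]=2 prod=2 -> [7 4 7 6]
Step 4: demand=5,sold=5 ship[2->3]=2 ship[1->2]=2 ship[0->1]=2 prod=2 -> [7 4 7 3]
Step 5: demand=5,sold=3 ship[2->3]=2 ship[1->2]=2 ship[0->1]=2 prod=2 -> [7 4 7 2]
Step 6: demand=5,sold=2 ship[2->3]=2 ship[1->2]=2 ship[0->1]=2 prod=2 -> [7 4 7 2]
Step 7: demand=5,sold=2 ship[2->3]=2 ship[1->2]=2 ship[0->1]=2 prod=2 -> [7 4 7 2]
Step 8: demand=5,sold=2 ship[2->3]=2 ship[1->2]=2 ship[0->1]=2 prod=2 -> [7 4 7 2]
Step 9: demand=5,sold=2 ship[2->3]=2 ship[1->2]=2 ship[0->1]=2 prod=2 -> [7 4 7 2]
Step 10: demand=5,sold=2 ship[2->3]=2 ship[1->2]=2 ship[0->1]=2 prod=2 -> [7 4 7 2]
Step 11: demand=5,sold=2 ship[2->3]=2 ship[1->2]=2 ship[0->1]=2 prod=2 -> [7 4 7 2]
Step 12: demand=5,sold=2 ship[2->3]=2 ship[1->2]=2 ship[0->1]=2 prod=2 -> [7 4 7 2]
First stockout at step 5

5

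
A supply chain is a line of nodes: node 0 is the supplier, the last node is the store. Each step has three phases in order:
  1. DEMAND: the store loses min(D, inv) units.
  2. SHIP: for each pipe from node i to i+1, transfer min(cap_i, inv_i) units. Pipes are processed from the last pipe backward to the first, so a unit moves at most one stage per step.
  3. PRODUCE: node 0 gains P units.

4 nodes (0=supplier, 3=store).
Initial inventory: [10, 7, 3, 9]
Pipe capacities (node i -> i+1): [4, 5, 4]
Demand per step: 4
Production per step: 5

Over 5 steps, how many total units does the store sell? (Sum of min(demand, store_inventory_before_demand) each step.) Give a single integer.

Step 1: sold=4 (running total=4) -> [11 6 5 8]
Step 2: sold=4 (running total=8) -> [12 5 6 8]
Step 3: sold=4 (running total=12) -> [13 4 7 8]
Step 4: sold=4 (running total=16) -> [14 4 7 8]
Step 5: sold=4 (running total=20) -> [15 4 7 8]

Answer: 20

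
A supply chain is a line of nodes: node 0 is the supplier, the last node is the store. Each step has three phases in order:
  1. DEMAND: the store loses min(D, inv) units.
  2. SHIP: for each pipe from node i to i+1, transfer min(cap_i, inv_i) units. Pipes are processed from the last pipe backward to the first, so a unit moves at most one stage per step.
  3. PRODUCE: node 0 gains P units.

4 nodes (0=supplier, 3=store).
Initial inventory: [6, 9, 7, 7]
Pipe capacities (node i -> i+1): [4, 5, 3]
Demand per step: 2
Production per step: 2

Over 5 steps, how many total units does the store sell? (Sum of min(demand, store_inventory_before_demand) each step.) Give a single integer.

Answer: 10

Derivation:
Step 1: sold=2 (running total=2) -> [4 8 9 8]
Step 2: sold=2 (running total=4) -> [2 7 11 9]
Step 3: sold=2 (running total=6) -> [2 4 13 10]
Step 4: sold=2 (running total=8) -> [2 2 14 11]
Step 5: sold=2 (running total=10) -> [2 2 13 12]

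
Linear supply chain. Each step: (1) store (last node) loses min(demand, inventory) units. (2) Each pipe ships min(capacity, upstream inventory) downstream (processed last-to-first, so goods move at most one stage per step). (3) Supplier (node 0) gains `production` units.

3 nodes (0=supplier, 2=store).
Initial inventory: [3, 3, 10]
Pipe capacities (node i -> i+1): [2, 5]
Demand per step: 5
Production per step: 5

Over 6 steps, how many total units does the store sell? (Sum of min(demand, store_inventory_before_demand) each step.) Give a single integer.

Answer: 21

Derivation:
Step 1: sold=5 (running total=5) -> [6 2 8]
Step 2: sold=5 (running total=10) -> [9 2 5]
Step 3: sold=5 (running total=15) -> [12 2 2]
Step 4: sold=2 (running total=17) -> [15 2 2]
Step 5: sold=2 (running total=19) -> [18 2 2]
Step 6: sold=2 (running total=21) -> [21 2 2]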